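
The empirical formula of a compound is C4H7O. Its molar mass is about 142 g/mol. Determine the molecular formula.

C8H14O2

Empirical-formula mass = 71.10 g/mol
n = 142 / 71.10 = 2.00 ≈ 2
Molecular formula = (C4H7O)2 = C8H14O2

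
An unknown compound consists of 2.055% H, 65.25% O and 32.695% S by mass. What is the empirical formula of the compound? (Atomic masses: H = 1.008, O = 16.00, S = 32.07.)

H2O4S

Assume 100 g: 2.055 g H, 65.25 g O, 32.695 g S.
Moles — H: 2.055 / 1.008 = 2.039 mol; O: 65.25 / 16.00 = 4.078 mol; S: 32.695 / 32.07 = 1.019 mol
Smallest is S at 1.019 mol; normalising gives H 2.000, O 4.000, S 1.000
Ratio ≈ 2:4:1, so the empirical formula is H2O4S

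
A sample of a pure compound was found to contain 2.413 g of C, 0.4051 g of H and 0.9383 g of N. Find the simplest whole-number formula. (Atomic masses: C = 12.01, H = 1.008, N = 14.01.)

Moles — C: 2.413 / 12.01 = 0.2009 mol; H: 0.4051 / 1.008 = 0.4019 mol; N: 0.9383 / 14.01 = 0.06697 mol
Ratios (÷ 0.06697): C 3.000, H 6.001, N 1.000
→ C3H6N

C3H6N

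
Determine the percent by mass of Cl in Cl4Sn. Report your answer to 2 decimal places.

Molar mass = 4(35.45) + 1(118.71) = 260.510 g/mol
Mass of Cl per mole = 4 × 35.45 = 141.800 g
% Cl = 141.800 / 260.510 × 100 = 54.43%

54.43%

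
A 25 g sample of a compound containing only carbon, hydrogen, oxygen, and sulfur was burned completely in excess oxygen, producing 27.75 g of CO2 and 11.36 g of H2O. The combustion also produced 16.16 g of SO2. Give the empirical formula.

mol C = 27.75 / 44.01 = 0.6305; mass C = 0.6305 × 12.01 = 7.573 g
mol H = 2 × (11.36 / 18.02) = 1.261; mass H = 1.261 × 1.008 = 1.271 g
mol S = 16.16 / 64.07 = 0.2522; mass S = 8.089 g
mass O = 25 − (16.93) = 8.067 g → mol O = 0.5042
Smallest is S at 0.2522 mol; normalising gives C 2.500, H 4.999, O 1.999, S 1.000
×2: C 5.00, H 10.00, O 4.00, S 2.00 → C5H10O4S2

C5H10O4S2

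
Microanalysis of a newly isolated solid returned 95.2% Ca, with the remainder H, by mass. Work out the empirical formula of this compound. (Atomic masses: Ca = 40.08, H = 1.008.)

Assume 100 g: 95.2 g Ca, 4.8 g H.
n(Ca) = 95.2/40.08 = 2.375, n(H) = 4.8/1.008 = 4.762
Ratios (÷ 2.375): Ca 1.000, H 2.005
≈ 1:2 → CaH2

CaH2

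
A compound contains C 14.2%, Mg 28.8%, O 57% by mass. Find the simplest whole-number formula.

CMgO3

Assume 100 g: 14.2 g C, 28.8 g Mg, 57 g O.
C: 14.2 g ÷ 12.01 g/mol = 1.182 mol
Mg: 28.8 g ÷ 24.31 g/mol = 1.185 mol
O: 57 g ÷ 16.00 g/mol = 3.562 mol
Ratios (÷ 1.182): C 1.000, Mg 1.002, O 3.013
→ CMgO3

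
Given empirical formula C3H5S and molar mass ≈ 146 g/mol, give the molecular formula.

Empirical-formula mass = 73.14 g/mol
n = 146 / 73.14 = 2.00 ≈ 2
Molecular formula = (C3H5S)2 = C6H10S2

C6H10S2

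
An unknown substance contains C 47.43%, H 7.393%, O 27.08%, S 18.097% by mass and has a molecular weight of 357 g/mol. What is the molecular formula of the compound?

C14H26O6S2

Assume 100 g: 47.43 g C, 7.393 g H, 27.08 g O, 18.097 g S.
Moles — C: 47.43 / 12.01 = 3.949 mol; H: 7.393 / 1.008 = 7.334 mol; O: 27.08 / 16.00 = 1.692 mol; S: 18.097 / 32.07 = 0.5643 mol
Divide by the smallest (0.5643 mol S): C 6.998, H 12.997, O 2.999, S 1.000
≈ 7:13:3:1 → C7H13O3S
Empirical-formula mass = 177.24 g/mol
n = 357 / 177.24 = 2.01 ≈ 2
Molecular formula = (C7H13O3S)×2 = C14H26O6S2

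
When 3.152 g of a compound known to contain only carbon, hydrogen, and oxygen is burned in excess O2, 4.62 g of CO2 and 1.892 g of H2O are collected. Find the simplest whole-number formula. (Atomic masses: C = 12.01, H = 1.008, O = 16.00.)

mol C = 4.62 / 44.01 = 0.1050; mass C = 0.1050 × 12.01 = 1.261 g
mol H = 2 × (1.892 / 18.02) = 0.2100; mass H = 0.2100 × 1.008 = 0.2117 g
mass O = 3.152 − (1.472) = 1.680 g → mol O = 0.1050
Ratios (÷ 0.105): C 1.000, H 2.000, O 1.000
≈ 1:2:1 → CH2O

CH2O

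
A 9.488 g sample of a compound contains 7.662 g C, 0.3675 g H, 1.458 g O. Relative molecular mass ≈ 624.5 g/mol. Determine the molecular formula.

C42H24O6

n(C) = 7.662/12.01 = 0.638, n(H) = 0.3675/1.008 = 0.3646, n(O) = 1.458/16.00 = 0.09112
Smallest is O at 0.09112 mol; normalising gives C 7.001, H 4.001, O 1.000
Ratio ≈ 7:4:1, so the empirical formula is C7H4O
Empirical-formula mass = 104.10 g/mol
n = 624.5 / 104.10 = 6.00 ≈ 6
Molecular formula = (C7H4O)×6 = C42H24O6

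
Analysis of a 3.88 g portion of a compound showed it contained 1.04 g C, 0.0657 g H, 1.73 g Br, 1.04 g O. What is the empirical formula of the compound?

C4H3BrO3

Moles — C: 1.04 / 12.01 = 0.08659 mol; H: 0.0657 / 1.008 = 0.06518 mol; Br: 1.73 / 79.90 = 0.02165 mol; O: 1.04 / 16.00 = 0.065 mol
Smallest is Br at 0.02165 mol; normalising gives C 3.999, H 3.010, Br 1.000, O 3.002
Ratio ≈ 4:3:1:3, so the empirical formula is C4H3BrO3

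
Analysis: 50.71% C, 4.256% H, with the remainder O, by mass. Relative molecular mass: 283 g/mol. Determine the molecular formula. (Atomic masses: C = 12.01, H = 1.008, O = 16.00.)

C12H12O8

Assume 100 g: 50.71 g C, 4.256 g H, 45.034 g O.
C: 50.71 g ÷ 12.01 g/mol = 4.222 mol
H: 4.256 g ÷ 1.008 g/mol = 4.222 mol
O: 45.034 g ÷ 16.00 g/mol = 2.815 mol
Ratios (÷ 2.815): C 1.500, H 1.500, O 1.000
Multiply by 2: C 3.00, H 3.00, O 2.00 → C3H3O2
Empirical-formula mass = 71.05 g/mol
n = 283 / 71.05 = 3.98 ≈ 4
Molecular formula = (C3H3O2)×4 = C12H12O8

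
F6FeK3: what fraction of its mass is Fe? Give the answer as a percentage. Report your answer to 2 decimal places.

19.45%

Molar mass = 6(19.00) + 1(55.85) + 3(39.10) = 287.150 g/mol
Mass of Fe per mole = 1 × 55.85 = 55.850 g
% Fe = 55.850 / 287.150 × 100 = 19.45%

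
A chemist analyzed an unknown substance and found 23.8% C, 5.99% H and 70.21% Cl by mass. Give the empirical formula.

CH3Cl

Assume 100 g: 23.8 g C, 5.99 g H, 70.21 g Cl.
n(C) = 23.8/12.01 = 1.982, n(H) = 5.99/1.008 = 5.942, n(Cl) = 70.21/35.45 = 1.981
Smallest is Cl at 1.981 mol; normalising gives C 1.001, H 3.000, Cl 1.000
≈ 1:3:1 → CH3Cl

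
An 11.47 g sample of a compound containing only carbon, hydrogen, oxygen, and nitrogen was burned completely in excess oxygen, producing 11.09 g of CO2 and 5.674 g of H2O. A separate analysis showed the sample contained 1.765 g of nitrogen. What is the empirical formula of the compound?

C2H5NO3

mol C = 11.09 / 44.01 = 0.2520; mass C = 0.2520 × 12.01 = 3.026 g
mol H = 2 × (5.674 / 18.02) = 0.6297; mass H = 0.6297 × 1.008 = 0.6348 g
mol N = 1.765 / 14.01 = 0.1260
mass O = 11.47 − (5.426) = 6.044 g → mol O = 0.3777
Divide by the smallest (0.126 mol N): C 2.000, H 4.999, N 1.000, O 2.998
→ C2H5NO3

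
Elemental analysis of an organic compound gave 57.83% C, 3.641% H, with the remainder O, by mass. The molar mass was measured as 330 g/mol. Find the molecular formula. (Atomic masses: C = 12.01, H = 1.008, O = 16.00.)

C16H12O8

Assume 100 g: 57.83 g C, 3.641 g H, 38.529 g O.
n(C) = 57.83/12.01 = 4.815, n(H) = 3.641/1.008 = 3.612, n(O) = 38.529/16.00 = 2.408
Divide by the smallest (2.408 mol O): C 2.000, H 1.500, O 1.000
×2: C 4.00, H 3.00, O 2.00 → C4H3O2
Empirical-formula mass = 83.06 g/mol
n = 330 / 83.06 = 3.97 ≈ 4
Molecular formula = (C4H3O2)×4 = C16H12O8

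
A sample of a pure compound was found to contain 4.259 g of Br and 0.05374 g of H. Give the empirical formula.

BrH

n(Br) = 4.259/79.90 = 0.0533, n(H) = 0.05374/1.008 = 0.05331
Divide by the smallest (0.0533 mol Br): Br 1.000, H 1.000
Ratio ≈ 1:1, so the empirical formula is BrH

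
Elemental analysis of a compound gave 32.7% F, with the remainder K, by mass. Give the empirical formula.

Assume 100 g: 32.7 g F, 67.3 g K.
n(F) = 32.7/19.00 = 1.721, n(K) = 67.3/39.10 = 1.721
Ratios (÷ 1.721): F 1.000, K 1.000
→ FK

FK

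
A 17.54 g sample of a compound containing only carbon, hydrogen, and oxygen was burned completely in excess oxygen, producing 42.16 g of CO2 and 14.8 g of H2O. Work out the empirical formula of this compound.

mol C = 42.16 / 44.01 = 0.9580; mass C = 0.9580 × 12.01 = 11.51 g
mol H = 2 × (14.8 / 18.02) = 1.643; mass H = 1.643 × 1.008 = 1.656 g
mass O = 17.54 − (13.16) = 4.379 g → mol O = 0.2737
Ratios (÷ 0.2737): C 3.500, H 6.002, O 1.000
×2: C 7.00, H 12.00, O 2.00 → C7H12O2

C7H12O2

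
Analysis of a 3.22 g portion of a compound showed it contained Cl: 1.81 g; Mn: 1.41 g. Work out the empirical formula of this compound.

Cl2Mn

Cl: 1.81 g ÷ 35.45 g/mol = 0.05106 mol
Mn: 1.41 g ÷ 54.94 g/mol = 0.02566 mol
Ratios (÷ 0.02566): Cl 1.989, Mn 1.000
Ratio ≈ 2:1, so the empirical formula is Cl2Mn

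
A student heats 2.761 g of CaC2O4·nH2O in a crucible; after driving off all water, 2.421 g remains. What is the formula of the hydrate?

Mass of water lost = 2.761 − 2.421 = 0.34 g → 0.34 / 18.02 = 0.01887 mol H2O
Molar mass of CaC2O4 = 128.10 g/mol → mol CaC2O4 = 2.421 / 128.10 = 0.0189
n = 0.01887 / 0.0189 = 1.00 ≈ 1 → CaC2O4·H2O

CaC2O4·H2O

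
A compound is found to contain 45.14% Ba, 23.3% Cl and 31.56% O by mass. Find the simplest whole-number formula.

Assume 100 g: 45.14 g Ba, 23.3 g Cl, 31.56 g O.
Moles — Ba: 45.14 / 137.33 = 0.3287 mol; Cl: 23.3 / 35.45 = 0.6573 mol; O: 31.56 / 16.00 = 1.972 mol
Smallest is Ba at 0.3287 mol; normalising gives Ba 1.000, Cl 2.000, O 6.001
≈ 1:2:6 → BaCl2O6

BaCl2O6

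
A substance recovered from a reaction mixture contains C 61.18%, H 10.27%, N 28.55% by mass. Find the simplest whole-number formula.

C5H10N2

Assume 100 g: 61.18 g C, 10.27 g H, 28.55 g N.
C: 61.18 g ÷ 12.01 g/mol = 5.094 mol
H: 10.27 g ÷ 1.008 g/mol = 10.19 mol
N: 28.55 g ÷ 14.01 g/mol = 2.038 mol
Ratios (÷ 2.038): C 2.500, H 5.000, N 1.000
×2: C 5.00, H 10.00, N 2.00 → C5H10N2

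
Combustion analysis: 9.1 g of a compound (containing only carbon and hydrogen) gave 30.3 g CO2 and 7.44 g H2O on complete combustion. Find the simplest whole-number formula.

C5H6

mol C = 30.3 / 44.01 = 0.6885; mass C = 0.6885 × 12.01 = 8.269 g
mol H = 2 × (7.44 / 18.02) = 0.8257; mass H = 0.8257 × 1.008 = 0.8324 g
Smallest is C at 0.6885 mol; normalising gives C 1.000, H 1.199
Multiply by 5: C 5.00, H 6.00 → C5H6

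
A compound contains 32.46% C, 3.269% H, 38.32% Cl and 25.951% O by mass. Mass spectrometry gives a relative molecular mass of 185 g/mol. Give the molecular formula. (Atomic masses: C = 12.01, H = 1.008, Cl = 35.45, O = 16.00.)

C5H6Cl2O3

Assume 100 g: 32.46 g C, 3.269 g H, 38.32 g Cl, 25.951 g O.
C: 32.46 g ÷ 12.01 g/mol = 2.703 mol
H: 3.269 g ÷ 1.008 g/mol = 3.243 mol
Cl: 38.32 g ÷ 35.45 g/mol = 1.081 mol
O: 25.951 g ÷ 16.00 g/mol = 1.622 mol
Divide by the smallest (1.081 mol Cl): C 2.500, H 3.000, Cl 1.000, O 1.500
Multiply by 2: C 5.00, H 6.00, Cl 2.00, O 3.00 → C5H6Cl2O3
Empirical-formula mass = 185.00 g/mol
n = 185 / 185.00 = 1.00 ≈ 1
Molecular formula = empirical formula = C5H6Cl2O3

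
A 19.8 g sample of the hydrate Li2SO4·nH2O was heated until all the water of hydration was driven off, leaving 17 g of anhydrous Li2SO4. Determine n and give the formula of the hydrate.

Li2SO4·H2O

Mass of water lost = 19.8 − 17 = 2.8 g → 2.8 / 18.02 = 0.1554 mol H2O
Molar mass of Li2SO4 = 109.95 g/mol → mol Li2SO4 = 17 / 109.95 = 0.1546
n = 0.1554 / 0.1546 = 1.00 ≈ 1 → Li2SO4·H2O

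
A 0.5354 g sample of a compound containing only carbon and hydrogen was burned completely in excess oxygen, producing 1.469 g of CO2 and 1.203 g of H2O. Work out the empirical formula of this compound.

CH4

mol C = 1.469 / 44.01 = 0.03338; mass C = 0.03338 × 12.01 = 0.4009 g
mol H = 2 × (1.203 / 18.02) = 0.1335; mass H = 0.1335 × 1.008 = 0.1346 g
Smallest is C at 0.03338 mol; normalising gives C 1.000, H 4.000
≈ 1:4 → CH4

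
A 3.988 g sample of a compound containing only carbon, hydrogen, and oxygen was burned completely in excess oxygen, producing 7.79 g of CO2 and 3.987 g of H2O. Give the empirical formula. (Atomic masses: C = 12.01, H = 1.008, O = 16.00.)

mol C = 7.79 / 44.01 = 0.1770; mass C = 0.1770 × 12.01 = 2.126 g
mol H = 2 × (3.987 / 18.02) = 0.4425; mass H = 0.4425 × 1.008 = 0.4460 g
mass O = 3.988 − (2.572) = 1.416 g → mol O = 0.08851
Ratios (÷ 0.08851): C 2.000, H 5.000, O 1.000
→ C2H5O

C2H5O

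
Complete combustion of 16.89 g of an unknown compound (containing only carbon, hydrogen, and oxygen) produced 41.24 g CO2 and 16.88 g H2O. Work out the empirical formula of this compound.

mol C = 41.24 / 44.01 = 0.9371; mass C = 0.9371 × 12.01 = 11.25 g
mol H = 2 × (16.88 / 18.02) = 1.873; mass H = 1.873 × 1.008 = 1.888 g
mass O = 16.89 − (13.14) = 3.747 g → mol O = 0.2342
Divide by the smallest (0.2342 mol O): C 4.001, H 7.999, O 1.000
≈ 4:8:1 → C4H8O

C4H8O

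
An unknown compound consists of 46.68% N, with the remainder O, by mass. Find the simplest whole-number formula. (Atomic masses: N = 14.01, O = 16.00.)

Assume 100 g: 46.68 g N, 53.32 g O.
n(N) = 46.68/14.01 = 3.332, n(O) = 53.32/16.00 = 3.333
Divide by the smallest (3.332 mol N): N 1.000, O 1.000
→ NO

NO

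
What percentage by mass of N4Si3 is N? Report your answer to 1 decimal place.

39.9%

Molar mass = 4(14.01) + 3(28.09) = 140.310 g/mol
Mass of N per mole = 4 × 14.01 = 56.040 g
% N = 56.040 / 140.310 × 100 = 39.9%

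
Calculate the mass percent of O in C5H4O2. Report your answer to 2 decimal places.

33.30%

Molar mass = 5(12.01) + 4(1.008) + 2(16.00) = 96.082 g/mol
Mass of O per mole = 2 × 16.00 = 32.000 g
% O = 32.000 / 96.082 × 100 = 33.30%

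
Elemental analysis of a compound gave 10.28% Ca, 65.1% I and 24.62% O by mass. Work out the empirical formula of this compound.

CaI2O6

Assume 100 g: 10.28 g Ca, 65.1 g I, 24.62 g O.
Ca: 10.28 g ÷ 40.08 g/mol = 0.2565 mol
I: 65.1 g ÷ 126.90 g/mol = 0.513 mol
O: 24.62 g ÷ 16.00 g/mol = 1.539 mol
Divide by the smallest (0.2565 mol Ca): Ca 1.000, I 2.000, O 5.999
→ CaI2O6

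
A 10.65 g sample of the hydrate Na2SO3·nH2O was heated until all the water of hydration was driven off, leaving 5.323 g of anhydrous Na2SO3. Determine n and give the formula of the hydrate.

Na2SO3·7H2O

Mass of water lost = 10.65 − 5.323 = 5.327 g → 5.327 / 18.02 = 0.2956 mol H2O
Molar mass of Na2SO3 = 126.05 g/mol → mol Na2SO3 = 5.323 / 126.05 = 0.04223
n = 0.2956 / 0.04223 = 7.00 ≈ 7 → Na2SO3·7H2O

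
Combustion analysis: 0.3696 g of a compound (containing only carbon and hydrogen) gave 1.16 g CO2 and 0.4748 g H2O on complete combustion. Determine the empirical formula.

CH2

mol C = 1.16 / 44.01 = 0.02636; mass C = 0.02636 × 12.01 = 0.3166 g
mol H = 2 × (0.4748 / 18.02) = 0.05270; mass H = 0.05270 × 1.008 = 0.05312 g
Smallest is C at 0.02636 mol; normalising gives C 1.000, H 1.999
≈ 1:2 → CH2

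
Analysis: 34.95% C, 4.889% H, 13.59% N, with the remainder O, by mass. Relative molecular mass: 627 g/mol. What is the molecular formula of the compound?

Assume 100 g: 34.95 g C, 4.889 g H, 13.59 g N, 46.571 g O.
n(C) = 34.95/12.01 = 2.91, n(H) = 4.889/1.008 = 4.85, n(N) = 13.59/14.01 = 0.97, n(O) = 46.571/16.00 = 2.911
Smallest is N at 0.97 mol; normalising gives C 3.000, H 5.000, N 1.000, O 3.001
→ C3H5NO3
Empirical-formula mass = 103.08 g/mol
n = 627 / 103.08 = 6.08 ≈ 6
Molecular formula = (C3H5NO3)×6 = C18H30N6O18

C18H30N6O18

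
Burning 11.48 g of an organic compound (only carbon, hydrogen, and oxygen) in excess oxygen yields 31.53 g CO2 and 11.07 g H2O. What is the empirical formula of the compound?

C7H12O

mol C = 31.53 / 44.01 = 0.7164; mass C = 0.7164 × 12.01 = 8.604 g
mol H = 2 × (11.07 / 18.02) = 1.229; mass H = 1.229 × 1.008 = 1.238 g
mass O = 11.48 − (9.843) = 1.637 g → mol O = 0.1023
Smallest is O at 0.1023 mol; normalising gives C 7.001, H 12.007, O 1.000
Ratio ≈ 7:12:1, so the empirical formula is C7H12O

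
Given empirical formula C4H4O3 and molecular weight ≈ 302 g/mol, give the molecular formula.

C12H12O9

Empirical-formula mass = 100.07 g/mol
n = 302 / 100.07 = 3.02 ≈ 3
Molecular formula = (C4H4O3)3 = C12H12O9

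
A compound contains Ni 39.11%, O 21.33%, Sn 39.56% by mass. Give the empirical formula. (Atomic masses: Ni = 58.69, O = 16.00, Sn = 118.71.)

Assume 100 g: 39.11 g Ni, 21.33 g O, 39.56 g Sn.
n(Ni) = 39.11/58.69 = 0.6664, n(O) = 21.33/16.00 = 1.333, n(Sn) = 39.56/118.71 = 0.3332
Ratios (÷ 0.3332): Ni 2.000, O 4.000, Sn 1.000
→ Ni2O4Sn

Ni2O4Sn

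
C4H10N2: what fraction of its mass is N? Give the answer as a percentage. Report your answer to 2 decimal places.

32.53%

Molar mass = 4(12.01) + 10(1.008) + 2(14.01) = 86.140 g/mol
Mass of N per mole = 2 × 14.01 = 28.020 g
% N = 28.020 / 86.140 × 100 = 32.53%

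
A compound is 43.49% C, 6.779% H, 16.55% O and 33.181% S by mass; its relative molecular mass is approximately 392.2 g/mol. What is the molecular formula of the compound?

C14H26O4S4

Assume 100 g: 43.49 g C, 6.779 g H, 16.55 g O, 33.181 g S.
Moles — C: 43.49 / 12.01 = 3.621 mol; H: 6.779 / 1.008 = 6.725 mol; O: 16.55 / 16.00 = 1.034 mol; S: 33.181 / 32.07 = 1.035 mol
Smallest is O at 1.034 mol; normalising gives C 3.501, H 6.502, O 1.000, S 1.000
×2: C 7.00, H 13.00, O 2.00, S 2.00 → C7H13O2S2
Empirical-formula mass = 193.31 g/mol
n = 392.2 / 193.31 = 2.03 ≈ 2
Molecular formula = (C7H13O2S2)×2 = C14H26O4S4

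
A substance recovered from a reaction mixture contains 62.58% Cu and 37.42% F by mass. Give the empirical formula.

CuF2

Assume 100 g: 62.58 g Cu, 37.42 g F.
n(Cu) = 62.58/63.55 = 0.9847, n(F) = 37.42/19.00 = 1.969
Ratios (÷ 0.9847): Cu 1.000, F 2.000
≈ 1:2 → CuF2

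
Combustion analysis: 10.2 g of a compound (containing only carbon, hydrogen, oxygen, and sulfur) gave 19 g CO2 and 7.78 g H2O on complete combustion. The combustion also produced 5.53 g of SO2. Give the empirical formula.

mol C = 19 / 44.01 = 0.4317; mass C = 0.4317 × 12.01 = 5.185 g
mol H = 2 × (7.78 / 18.02) = 0.8635; mass H = 0.8635 × 1.008 = 0.8704 g
mol S = 5.53 / 64.07 = 0.08631; mass S = 2.768 g
mass O = 10.2 − (8.823) = 1.377 g → mol O = 0.08604
Smallest is O at 0.08604 mol; normalising gives C 5.018, H 10.036, O 1.000, S 1.003
→ C5H10OS

C5H10OS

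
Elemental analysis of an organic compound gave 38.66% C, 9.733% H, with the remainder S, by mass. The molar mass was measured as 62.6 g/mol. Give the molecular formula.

Assume 100 g: 38.66 g C, 9.733 g H, 51.607 g S.
n(C) = 38.66/12.01 = 3.219, n(H) = 9.733/1.008 = 9.656, n(S) = 51.607/32.07 = 1.609
Ratios (÷ 1.609): C 2.000, H 6.000, S 1.000
→ C2H6S
Empirical-formula mass = 62.14 g/mol
n = 62.6 / 62.14 = 1.01 ≈ 1
Molecular formula = empirical formula = C2H6S

C2H6S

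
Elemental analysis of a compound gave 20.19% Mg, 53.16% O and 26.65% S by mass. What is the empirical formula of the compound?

MgO4S

Assume 100 g: 20.19 g Mg, 53.16 g O, 26.65 g S.
n(Mg) = 20.19/24.31 = 0.8305, n(O) = 53.16/16.00 = 3.322, n(S) = 26.65/32.07 = 0.831
Ratios (÷ 0.8305): Mg 1.000, O 4.000, S 1.001
Ratio ≈ 1:4:1, so the empirical formula is MgO4S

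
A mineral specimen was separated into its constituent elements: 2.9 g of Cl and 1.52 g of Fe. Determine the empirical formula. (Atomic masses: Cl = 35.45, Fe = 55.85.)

Moles — Cl: 2.9 / 35.45 = 0.08181 mol; Fe: 1.52 / 55.85 = 0.02722 mol
Smallest is Fe at 0.02722 mol; normalising gives Cl 3.006, Fe 1.000
Ratio ≈ 3:1, so the empirical formula is Cl3Fe

Cl3Fe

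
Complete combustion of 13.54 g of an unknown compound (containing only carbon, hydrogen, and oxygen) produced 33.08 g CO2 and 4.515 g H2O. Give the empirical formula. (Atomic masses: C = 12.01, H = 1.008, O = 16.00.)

C3H2O

mol C = 33.08 / 44.01 = 0.7516; mass C = 0.7516 × 12.01 = 9.027 g
mol H = 2 × (4.515 / 18.02) = 0.5011; mass H = 0.5011 × 1.008 = 0.5051 g
mass O = 13.54 − (9.532) = 4.008 g → mol O = 0.2505
Divide by the smallest (0.2505 mol O): C 3.001, H 2.001, O 1.000
→ C3H2O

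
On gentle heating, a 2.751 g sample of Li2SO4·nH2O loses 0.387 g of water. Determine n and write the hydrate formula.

Mass of anhydrous Li2SO4 = 2.751 − 0.387 = 2.364 g
mol H2O = 0.387 / 18.02 = 0.02148
Molar mass of Li2SO4 = 109.95 g/mol → mol Li2SO4 = 2.364 / 109.95 = 0.0215
n = 0.02148 / 0.0215 = 1.00 ≈ 1 → Li2SO4·H2O

Li2SO4·H2O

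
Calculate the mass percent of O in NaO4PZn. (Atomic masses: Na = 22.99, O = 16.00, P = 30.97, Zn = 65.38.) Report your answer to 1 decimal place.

Molar mass = 1(22.99) + 4(16.00) + 1(30.97) + 1(65.38) = 183.340 g/mol
Mass of O per mole = 4 × 16.00 = 64.000 g
% O = 64.000 / 183.340 × 100 = 34.9%

34.9%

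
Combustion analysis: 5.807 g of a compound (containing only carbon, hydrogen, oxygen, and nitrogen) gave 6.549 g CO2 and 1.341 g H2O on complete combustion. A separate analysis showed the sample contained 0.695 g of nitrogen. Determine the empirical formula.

C3H3NO4

mol C = 6.549 / 44.01 = 0.1488; mass C = 0.1488 × 12.01 = 1.787 g
mol H = 2 × (1.341 / 18.02) = 0.1488; mass H = 0.1488 × 1.008 = 0.1500 g
mol N = 0.695 / 14.01 = 0.04961
mass O = 5.807 − (2.632) = 3.175 g → mol O = 0.1984
Smallest is N at 0.04961 mol; normalising gives C 3.000, H 3.000, N 1.000, O 4.000
→ C3H3NO4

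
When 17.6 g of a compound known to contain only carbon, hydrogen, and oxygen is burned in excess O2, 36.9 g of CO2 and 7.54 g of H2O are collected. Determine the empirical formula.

mol C = 36.9 / 44.01 = 0.8384; mass C = 0.8384 × 12.01 = 10.07 g
mol H = 2 × (7.54 / 18.02) = 0.8368; mass H = 0.8368 × 1.008 = 0.8435 g
mass O = 17.6 − (10.91) = 6.687 g → mol O = 0.4179
Divide by the smallest (0.4179 mol O): C 2.006, H 2.002, O 1.000
Ratio ≈ 2:2:1, so the empirical formula is C2H2O

C2H2O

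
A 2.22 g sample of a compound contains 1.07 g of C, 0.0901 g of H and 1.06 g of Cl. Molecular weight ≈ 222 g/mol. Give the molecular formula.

Moles — C: 1.07 / 12.01 = 0.08909 mol; H: 0.0901 / 1.008 = 0.08938 mol; Cl: 1.06 / 35.45 = 0.0299 mol
Ratios (÷ 0.0299): C 2.980, H 2.989, Cl 1.000
→ C3H3Cl
Empirical-formula mass = 74.50 g/mol
n = 222 / 74.50 = 2.98 ≈ 3
Molecular formula = (C3H3Cl)×3 = C9H9Cl3

C9H9Cl3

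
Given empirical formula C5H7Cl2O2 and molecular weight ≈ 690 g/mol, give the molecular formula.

C20H28Cl8O8

Empirical-formula mass = 170.01 g/mol
n = 690 / 170.01 = 4.06 ≈ 4
Molecular formula = (C5H7Cl2O2)4 = C20H28Cl8O8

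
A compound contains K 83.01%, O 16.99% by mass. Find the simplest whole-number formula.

K2O

Assume 100 g: 83.01 g K, 16.99 g O.
Moles — K: 83.01 / 39.10 = 2.123 mol; O: 16.99 / 16.00 = 1.062 mol
Ratios (÷ 1.062): K 1.999, O 1.000
Ratio ≈ 2:1, so the empirical formula is K2O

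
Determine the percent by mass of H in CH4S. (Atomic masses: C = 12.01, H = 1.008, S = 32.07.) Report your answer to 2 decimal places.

Molar mass = 1(12.01) + 4(1.008) + 1(32.07) = 48.112 g/mol
Mass of H per mole = 4 × 1.008 = 4.032 g
% H = 4.032 / 48.112 × 100 = 8.38%

8.38%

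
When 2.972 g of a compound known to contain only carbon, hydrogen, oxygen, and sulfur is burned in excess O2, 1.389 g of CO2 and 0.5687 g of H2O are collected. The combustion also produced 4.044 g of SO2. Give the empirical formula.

mol C = 1.389 / 44.01 = 0.03156; mass C = 0.03156 × 12.01 = 0.3790 g
mol H = 2 × (0.5687 / 18.02) = 0.06312; mass H = 0.06312 × 1.008 = 0.06362 g
mol S = 4.044 / 64.07 = 0.06312; mass S = 2.024 g
mass O = 2.972 − (2.467) = 0.5051 g → mol O = 0.03157
Divide by the smallest (0.03156 mol C): C 1.000, H 2.000, O 1.000, S 2.000
Ratio ≈ 1:2:1:2, so the empirical formula is CH2OS2

CH2OS2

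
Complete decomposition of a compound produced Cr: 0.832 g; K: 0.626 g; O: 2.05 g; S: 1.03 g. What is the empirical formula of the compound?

CrKO8S2

n(Cr) = 0.832/52.00 = 0.016, n(K) = 0.626/39.10 = 0.01601, n(O) = 2.05/16.00 = 0.1281, n(S) = 1.03/32.07 = 0.03212
Divide by the smallest (0.016 mol Cr): Cr 1.000, K 1.001, O 8.008, S 2.007
→ CrKO8S2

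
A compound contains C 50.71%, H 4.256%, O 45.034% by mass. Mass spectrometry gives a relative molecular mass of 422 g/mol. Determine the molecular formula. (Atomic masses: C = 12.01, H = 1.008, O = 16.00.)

Assume 100 g: 50.71 g C, 4.256 g H, 45.034 g O.
n(C) = 50.71/12.01 = 4.222, n(H) = 4.256/1.008 = 4.222, n(O) = 45.034/16.00 = 2.815
Ratios (÷ 2.815): C 1.500, H 1.500, O 1.000
Multiply by 2: C 3.00, H 3.00, O 2.00 → C3H3O2
Empirical-formula mass = 71.05 g/mol
n = 422 / 71.05 = 5.94 ≈ 6
Molecular formula = (C3H3O2)×6 = C18H18O12

C18H18O12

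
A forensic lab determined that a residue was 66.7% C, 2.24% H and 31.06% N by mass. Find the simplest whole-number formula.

C5H2N2

Assume 100 g: 66.7 g C, 2.24 g H, 31.06 g N.
C: 66.7 g ÷ 12.01 g/mol = 5.554 mol
H: 2.24 g ÷ 1.008 g/mol = 2.222 mol
N: 31.06 g ÷ 14.01 g/mol = 2.217 mol
Divide by the smallest (2.217 mol N): C 2.505, H 1.002, N 1.000
×2: C 5.01, H 2.00, N 2.00 → C5H2N2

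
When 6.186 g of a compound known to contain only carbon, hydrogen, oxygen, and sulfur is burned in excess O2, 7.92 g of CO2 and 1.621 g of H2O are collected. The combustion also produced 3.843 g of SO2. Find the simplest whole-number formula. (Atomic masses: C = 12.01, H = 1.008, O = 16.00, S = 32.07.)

mol C = 7.92 / 44.01 = 0.1800; mass C = 0.1800 × 12.01 = 2.161 g
mol H = 2 × (1.621 / 18.02) = 0.1799; mass H = 0.1799 × 1.008 = 0.1814 g
mol S = 3.843 / 64.07 = 0.05998; mass S = 1.924 g
mass O = 6.186 − (4.266) = 1.920 g → mol O = 0.1200
Ratios (÷ 0.05998): C 3.000, H 2.999, O 2.000, S 1.000
Ratio ≈ 3:3:2:1, so the empirical formula is C3H3O2S

C3H3O2S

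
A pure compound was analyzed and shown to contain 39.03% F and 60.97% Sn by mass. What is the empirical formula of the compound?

Assume 100 g: 39.03 g F, 60.97 g Sn.
Moles — F: 39.03 / 19.00 = 2.054 mol; Sn: 60.97 / 118.71 = 0.5136 mol
Smallest is Sn at 0.5136 mol; normalising gives F 4.000, Sn 1.000
→ F4Sn

F4Sn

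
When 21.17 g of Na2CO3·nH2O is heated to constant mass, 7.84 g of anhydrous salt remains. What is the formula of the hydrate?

Mass of water lost = 21.17 − 7.84 = 13.33 g → 13.33 / 18.02 = 0.7397 mol H2O
Molar mass of Na2CO3 = 105.99 g/mol → mol Na2CO3 = 7.84 / 105.99 = 0.07397
n = 0.7397 / 0.07397 = 10.00 ≈ 10 → Na2CO3·10H2O

Na2CO3·10H2O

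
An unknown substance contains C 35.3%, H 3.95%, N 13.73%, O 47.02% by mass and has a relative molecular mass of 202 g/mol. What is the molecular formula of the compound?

C6H8N2O6

Assume 100 g: 35.3 g C, 3.95 g H, 13.73 g N, 47.02 g O.
C: 35.3 g ÷ 12.01 g/mol = 2.939 mol
H: 3.95 g ÷ 1.008 g/mol = 3.919 mol
N: 13.73 g ÷ 14.01 g/mol = 0.98 mol
O: 47.02 g ÷ 16.00 g/mol = 2.939 mol
Ratios (÷ 0.98): C 2.999, H 3.999, N 1.000, O 2.999
≈ 3:4:1:3 → C3H4NO3
Empirical-formula mass = 102.07 g/mol
n = 202 / 102.07 = 1.98 ≈ 2
Molecular formula = (C3H4NO3)×2 = C6H8N2O6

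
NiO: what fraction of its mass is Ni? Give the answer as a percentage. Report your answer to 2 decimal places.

Molar mass = 1(58.69) + 1(16.00) = 74.690 g/mol
Mass of Ni per mole = 1 × 58.69 = 58.690 g
% Ni = 58.690 / 74.690 × 100 = 78.58%

78.58%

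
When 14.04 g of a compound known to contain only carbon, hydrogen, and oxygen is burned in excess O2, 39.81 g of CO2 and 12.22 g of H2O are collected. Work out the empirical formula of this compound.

mol C = 39.81 / 44.01 = 0.9046; mass C = 0.9046 × 12.01 = 10.86 g
mol H = 2 × (12.22 / 18.02) = 1.356; mass H = 1.356 × 1.008 = 1.367 g
mass O = 14.04 − (12.23) = 1.809 g → mol O = 0.1131
Divide by the smallest (0.1131 mol O): C 8.000, H 11.996, O 1.000
Ratio ≈ 8:12:1, so the empirical formula is C8H12O

C8H12O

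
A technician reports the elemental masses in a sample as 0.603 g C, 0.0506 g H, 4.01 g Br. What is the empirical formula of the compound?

C: 0.603 g ÷ 12.01 g/mol = 0.05021 mol
H: 0.0506 g ÷ 1.008 g/mol = 0.0502 mol
Br: 4.01 g ÷ 79.90 g/mol = 0.05019 mol
Ratios (÷ 0.05019): C 1.000, H 1.000, Br 1.000
→ CHBr

CHBr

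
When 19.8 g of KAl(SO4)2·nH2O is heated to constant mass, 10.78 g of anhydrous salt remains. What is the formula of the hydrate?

KAl(SO4)2·12H2O

Mass of water lost = 19.8 − 10.78 = 9.02 g → 9.02 / 18.02 = 0.5006 mol H2O
Molar mass of KAl(SO4)2 = 258.22 g/mol → mol KAl(SO4)2 = 10.78 / 258.22 = 0.04175
n = 0.5006 / 0.04175 = 11.99 ≈ 12 → KAl(SO4)2·12H2O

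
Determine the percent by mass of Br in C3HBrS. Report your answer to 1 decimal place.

Molar mass = 3(12.01) + 1(1.008) + 1(79.90) + 1(32.07) = 149.008 g/mol
Mass of Br per mole = 1 × 79.90 = 79.900 g
% Br = 79.900 / 149.008 × 100 = 53.6%

53.6%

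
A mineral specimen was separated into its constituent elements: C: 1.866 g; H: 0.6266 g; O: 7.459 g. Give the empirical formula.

C: 1.866 g ÷ 12.01 g/mol = 0.1554 mol
H: 0.6266 g ÷ 1.008 g/mol = 0.6216 mol
O: 7.459 g ÷ 16.00 g/mol = 0.4662 mol
Ratios (÷ 0.1554): C 1.000, H 4.001, O 3.000
→ CH4O3

CH4O3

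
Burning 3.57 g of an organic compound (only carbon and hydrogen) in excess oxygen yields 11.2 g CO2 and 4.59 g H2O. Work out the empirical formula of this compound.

mol C = 11.2 / 44.01 = 0.2545; mass C = 0.2545 × 12.01 = 3.056 g
mol H = 2 × (4.59 / 18.02) = 0.5094; mass H = 0.5094 × 1.008 = 0.5135 g
Divide by the smallest (0.2545 mol C): C 1.000, H 2.002
Ratio ≈ 1:2, so the empirical formula is CH2

CH2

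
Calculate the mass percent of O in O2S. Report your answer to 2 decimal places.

49.95%

Molar mass = 2(16.00) + 1(32.07) = 64.070 g/mol
Mass of O per mole = 2 × 16.00 = 32.000 g
% O = 32.000 / 64.070 × 100 = 49.95%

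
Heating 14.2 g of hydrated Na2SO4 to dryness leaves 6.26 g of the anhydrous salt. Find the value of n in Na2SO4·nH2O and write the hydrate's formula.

Na2SO4·10H2O

Mass of water lost = 14.2 − 6.26 = 7.94 g → 7.94 / 18.02 = 0.4406 mol H2O
Molar mass of Na2SO4 = 142.05 g/mol → mol Na2SO4 = 6.26 / 142.05 = 0.04407
n = 0.4406 / 0.04407 = 10.00 ≈ 10 → Na2SO4·10H2O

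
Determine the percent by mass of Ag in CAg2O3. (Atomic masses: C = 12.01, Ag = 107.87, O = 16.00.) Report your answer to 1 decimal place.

Molar mass = 1(12.01) + 2(107.87) + 3(16.00) = 275.750 g/mol
Mass of Ag per mole = 2 × 107.87 = 215.740 g
% Ag = 215.740 / 275.750 × 100 = 78.2%

78.2%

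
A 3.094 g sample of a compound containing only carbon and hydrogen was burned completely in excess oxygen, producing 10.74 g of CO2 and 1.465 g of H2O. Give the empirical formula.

C3H2

mol C = 10.74 / 44.01 = 0.2440; mass C = 0.2440 × 12.01 = 2.931 g
mol H = 2 × (1.465 / 18.02) = 0.1626; mass H = 0.1626 × 1.008 = 0.1639 g
Divide by the smallest (0.1626 mol H): C 1.501, H 1.000
×2: C 3.00, H 2.00 → C3H2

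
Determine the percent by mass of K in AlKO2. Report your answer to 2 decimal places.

39.87%

Molar mass = 1(26.98) + 1(39.10) + 2(16.00) = 98.080 g/mol
Mass of K per mole = 1 × 39.10 = 39.100 g
% K = 39.100 / 98.080 × 100 = 39.87%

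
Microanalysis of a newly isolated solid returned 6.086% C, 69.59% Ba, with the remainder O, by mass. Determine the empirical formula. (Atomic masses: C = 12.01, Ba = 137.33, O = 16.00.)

CBaO3

Assume 100 g: 6.086 g C, 69.59 g Ba, 24.324 g O.
C: 6.086 g ÷ 12.01 g/mol = 0.5067 mol
Ba: 69.59 g ÷ 137.33 g/mol = 0.5067 mol
O: 24.324 g ÷ 16.00 g/mol = 1.52 mol
Ratios (÷ 0.5067): C 1.000, Ba 1.000, O 3.000
≈ 1:1:3 → CBaO3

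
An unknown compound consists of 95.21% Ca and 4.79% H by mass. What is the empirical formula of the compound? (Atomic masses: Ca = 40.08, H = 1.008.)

Assume 100 g: 95.21 g Ca, 4.79 g H.
Ca: 95.21 g ÷ 40.08 g/mol = 2.375 mol
H: 4.79 g ÷ 1.008 g/mol = 4.752 mol
Ratios (÷ 2.375): Ca 1.000, H 2.000
→ CaH2

CaH2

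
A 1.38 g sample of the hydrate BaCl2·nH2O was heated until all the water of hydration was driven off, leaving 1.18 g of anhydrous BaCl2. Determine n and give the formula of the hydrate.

Mass of water lost = 1.38 − 1.18 = 0.2 g → 0.2 / 18.02 = 0.0111 mol H2O
Molar mass of BaCl2 = 208.23 g/mol → mol BaCl2 = 1.18 / 208.23 = 0.005667
n = 0.0111 / 0.005667 = 1.96 ≈ 2 → BaCl2·2H2O

BaCl2·2H2O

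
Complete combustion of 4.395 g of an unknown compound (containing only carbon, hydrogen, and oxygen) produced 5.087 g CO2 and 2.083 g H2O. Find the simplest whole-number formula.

mol C = 5.087 / 44.01 = 0.1156; mass C = 0.1156 × 12.01 = 1.388 g
mol H = 2 × (2.083 / 18.02) = 0.2312; mass H = 0.2312 × 1.008 = 0.2330 g
mass O = 4.395 − (1.621) = 2.774 g → mol O = 0.1734
Smallest is C at 0.1156 mol; normalising gives C 1.000, H 2.000, O 1.500
×2: C 2.00, H 4.00, O 3.00 → C2H4O3

C2H4O3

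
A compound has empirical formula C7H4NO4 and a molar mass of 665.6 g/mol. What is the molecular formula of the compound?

Empirical-formula mass = 166.11 g/mol
n = 665.6 / 166.11 = 4.01 ≈ 4
Molecular formula = (C7H4NO4)4 = C28H16N4O16

C28H16N4O16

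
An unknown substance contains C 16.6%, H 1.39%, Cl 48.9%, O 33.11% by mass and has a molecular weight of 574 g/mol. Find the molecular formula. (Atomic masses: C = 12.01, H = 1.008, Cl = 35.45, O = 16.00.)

Assume 100 g: 16.6 g C, 1.39 g H, 48.9 g Cl, 33.11 g O.
Moles — C: 16.6 / 12.01 = 1.382 mol; H: 1.39 / 1.008 = 1.379 mol; Cl: 48.9 / 35.45 = 1.379 mol; O: 33.11 / 16.00 = 2.069 mol
Divide by the smallest (1.379 mol H): C 1.002, H 1.000, Cl 1.000, O 1.501
Multiply by 2: C 2.00, H 2.00, Cl 2.00, O 3.00 → C2H2Cl2O3
Empirical-formula mass = 144.94 g/mol
n = 574 / 144.94 = 3.96 ≈ 4
Molecular formula = (C2H2Cl2O3)×4 = C8H8Cl8O12

C8H8Cl8O12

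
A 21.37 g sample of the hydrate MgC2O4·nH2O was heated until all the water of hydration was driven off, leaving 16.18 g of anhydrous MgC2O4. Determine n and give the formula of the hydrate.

Mass of water lost = 21.37 − 16.18 = 5.19 g → 5.19 / 18.02 = 0.288 mol H2O
Molar mass of MgC2O4 = 112.33 g/mol → mol MgC2O4 = 16.18 / 112.33 = 0.144
n = 0.288 / 0.144 = 2.00 ≈ 2 → MgC2O4·2H2O

MgC2O4·2H2O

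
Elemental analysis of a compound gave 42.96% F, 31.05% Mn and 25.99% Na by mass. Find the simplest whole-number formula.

Assume 100 g: 42.96 g F, 31.05 g Mn, 25.99 g Na.
F: 42.96 g ÷ 19.00 g/mol = 2.261 mol
Mn: 31.05 g ÷ 54.94 g/mol = 0.5652 mol
Na: 25.99 g ÷ 22.99 g/mol = 1.13 mol
Ratios (÷ 0.5652): F 4.001, Mn 1.000, Na 2.000
Ratio ≈ 4:1:2, so the empirical formula is F4MnNa2

F4MnNa2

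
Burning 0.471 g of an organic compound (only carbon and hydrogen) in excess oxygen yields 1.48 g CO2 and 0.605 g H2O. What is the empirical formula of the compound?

mol C = 1.48 / 44.01 = 0.03363; mass C = 0.03363 × 12.01 = 0.4039 g
mol H = 2 × (0.605 / 18.02) = 0.06715; mass H = 0.06715 × 1.008 = 0.06768 g
Divide by the smallest (0.03363 mol C): C 1.000, H 1.997
→ CH2

CH2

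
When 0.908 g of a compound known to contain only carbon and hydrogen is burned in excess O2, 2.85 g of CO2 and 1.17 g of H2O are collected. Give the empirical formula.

CH2

mol C = 2.85 / 44.01 = 0.06476; mass C = 0.06476 × 12.01 = 0.7777 g
mol H = 2 × (1.17 / 18.02) = 0.1299; mass H = 0.1299 × 1.008 = 0.1309 g
Smallest is C at 0.06476 mol; normalising gives C 1.000, H 2.005
Ratio ≈ 1:2, so the empirical formula is CH2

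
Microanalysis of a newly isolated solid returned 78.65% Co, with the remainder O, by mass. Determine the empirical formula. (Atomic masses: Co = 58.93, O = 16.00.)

CoO

Assume 100 g: 78.65 g Co, 21.35 g O.
Moles — Co: 78.65 / 58.93 = 1.335 mol; O: 21.35 / 16.00 = 1.334 mol
Smallest is O at 1.334 mol; normalising gives Co 1.000, O 1.000
Ratio ≈ 1:1, so the empirical formula is CoO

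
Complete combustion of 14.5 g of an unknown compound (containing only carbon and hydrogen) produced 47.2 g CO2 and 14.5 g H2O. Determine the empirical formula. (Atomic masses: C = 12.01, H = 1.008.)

mol C = 47.2 / 44.01 = 1.072; mass C = 1.072 × 12.01 = 12.88 g
mol H = 2 × (14.5 / 18.02) = 1.609; mass H = 1.609 × 1.008 = 1.622 g
Divide by the smallest (1.072 mol C): C 1.000, H 1.501
Multiply by 2: C 2.00, H 3.00 → C2H3

C2H3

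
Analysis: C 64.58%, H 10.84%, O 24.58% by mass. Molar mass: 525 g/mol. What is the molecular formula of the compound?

C28H56O8

Assume 100 g: 64.58 g C, 10.84 g H, 24.58 g O.
n(C) = 64.58/12.01 = 5.377, n(H) = 10.84/1.008 = 10.75, n(O) = 24.58/16.00 = 1.536
Ratios (÷ 1.536): C 3.500, H 7.000, O 1.000
Scaling by 2: C 7.00, H 14.00, O 2.00 → C7H14O2
Empirical-formula mass = 130.18 g/mol
n = 525 / 130.18 = 4.03 ≈ 4
Molecular formula = (C7H14O2)×4 = C28H56O8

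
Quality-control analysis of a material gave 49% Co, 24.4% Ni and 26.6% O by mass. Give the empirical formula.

Assume 100 g: 49 g Co, 24.4 g Ni, 26.6 g O.
Co: 49 g ÷ 58.93 g/mol = 0.8315 mol
Ni: 24.4 g ÷ 58.69 g/mol = 0.4157 mol
O: 26.6 g ÷ 16.00 g/mol = 1.663 mol
Smallest is Ni at 0.4157 mol; normalising gives Co 2.000, Ni 1.000, O 3.999
≈ 2:1:4 → Co2NiO4

Co2NiO4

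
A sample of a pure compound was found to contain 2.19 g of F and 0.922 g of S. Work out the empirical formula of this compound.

F4S

Moles — F: 2.19 / 19.00 = 0.1153 mol; S: 0.922 / 32.07 = 0.02875 mol
Divide by the smallest (0.02875 mol S): F 4.009, S 1.000
≈ 4:1 → F4S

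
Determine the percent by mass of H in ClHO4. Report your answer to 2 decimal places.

Molar mass = 1(35.45) + 1(1.008) + 4(16.00) = 100.458 g/mol
Mass of H per mole = 1 × 1.008 = 1.008 g
% H = 1.008 / 100.458 × 100 = 1.00%

1.00%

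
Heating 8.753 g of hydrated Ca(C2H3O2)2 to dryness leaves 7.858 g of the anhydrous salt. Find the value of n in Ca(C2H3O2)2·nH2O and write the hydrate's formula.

Mass of water lost = 8.753 − 7.858 = 0.895 g → 0.895 / 18.02 = 0.04967 mol H2O
Molar mass of Ca(C2H3O2)2 = 158.17 g/mol → mol Ca(C2H3O2)2 = 7.858 / 158.17 = 0.04968
n = 0.04967 / 0.04968 = 1.00 ≈ 1 → Ca(C2H3O2)2·H2O

Ca(C2H3O2)2·H2O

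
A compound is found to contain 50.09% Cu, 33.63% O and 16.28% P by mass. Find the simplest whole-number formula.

Assume 100 g: 50.09 g Cu, 33.63 g O, 16.28 g P.
Moles — Cu: 50.09 / 63.55 = 0.7882 mol; O: 33.63 / 16.00 = 2.102 mol; P: 16.28 / 30.97 = 0.5257 mol
Ratios (÷ 0.5257): Cu 1.499, O 3.998, P 1.000
Scaling by 2: Cu 3.00, O 8.00, P 2.00 → Cu3O8P2

Cu3O8P2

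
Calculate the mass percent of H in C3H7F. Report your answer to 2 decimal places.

Molar mass = 3(12.01) + 7(1.008) + 1(19.00) = 62.086 g/mol
Mass of H per mole = 7 × 1.008 = 7.056 g
% H = 7.056 / 62.086 × 100 = 11.36%

11.36%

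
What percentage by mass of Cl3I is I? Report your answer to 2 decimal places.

54.41%

Molar mass = 3(35.45) + 1(126.90) = 233.250 g/mol
Mass of I per mole = 1 × 126.90 = 126.900 g
% I = 126.900 / 233.250 × 100 = 54.41%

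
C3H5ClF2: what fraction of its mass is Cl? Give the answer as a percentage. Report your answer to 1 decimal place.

Molar mass = 3(12.01) + 5(1.008) + 1(35.45) + 2(19.00) = 114.520 g/mol
Mass of Cl per mole = 1 × 35.45 = 35.450 g
% Cl = 35.450 / 114.520 × 100 = 31.0%

31.0%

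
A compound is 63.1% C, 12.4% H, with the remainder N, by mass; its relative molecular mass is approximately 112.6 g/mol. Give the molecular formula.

Assume 100 g: 63.1 g C, 12.4 g H, 24.5 g N.
C: 63.1 g ÷ 12.01 g/mol = 5.254 mol
H: 12.4 g ÷ 1.008 g/mol = 12.3 mol
N: 24.5 g ÷ 14.01 g/mol = 1.749 mol
Ratios (÷ 1.749): C 3.004, H 7.034, N 1.000
→ C3H7N
Empirical-formula mass = 57.10 g/mol
n = 112.6 / 57.10 = 1.97 ≈ 2
Molecular formula = (C3H7N)×2 = C6H14N2

C6H14N2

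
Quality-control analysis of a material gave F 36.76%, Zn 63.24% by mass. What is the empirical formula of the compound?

F2Zn

Assume 100 g: 36.76 g F, 63.24 g Zn.
Moles — F: 36.76 / 19.00 = 1.935 mol; Zn: 63.24 / 65.38 = 0.9673 mol
Smallest is Zn at 0.9673 mol; normalising gives F 2.000, Zn 1.000
Ratio ≈ 2:1, so the empirical formula is F2Zn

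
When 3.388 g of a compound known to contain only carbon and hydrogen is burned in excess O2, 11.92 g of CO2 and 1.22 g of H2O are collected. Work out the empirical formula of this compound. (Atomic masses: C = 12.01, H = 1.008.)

C2H

mol C = 11.92 / 44.01 = 0.2708; mass C = 0.2708 × 12.01 = 3.253 g
mol H = 2 × (1.22 / 18.02) = 0.1354; mass H = 0.1354 × 1.008 = 0.1365 g
Divide by the smallest (0.1354 mol H): C 2.000, H 1.000
→ C2H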